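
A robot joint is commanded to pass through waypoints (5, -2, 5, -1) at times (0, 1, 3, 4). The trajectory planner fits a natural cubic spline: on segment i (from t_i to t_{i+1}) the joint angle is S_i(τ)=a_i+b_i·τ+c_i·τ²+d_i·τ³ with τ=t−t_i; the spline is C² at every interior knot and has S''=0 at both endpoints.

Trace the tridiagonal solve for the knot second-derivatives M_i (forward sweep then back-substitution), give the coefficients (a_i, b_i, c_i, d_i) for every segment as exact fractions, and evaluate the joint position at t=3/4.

  seg 0: a=5 b=-153/16 c=0 d=41/16
  seg 1: a=-2 b=-15/8 c=123/16 d=-5/2
  seg 2: a=5 b=-9/8 c=-117/16 d=39/16
S(3/4) = -1117/1024

Δ: Δ0=-7, Δ1=7/2, Δ2=-6
row 1: diag=6, rhs=63; c'=1/3, d'=21/2
row 2: denom=6−2·1/3=16/3; d'=(-57−2·21/2)/(16/3)=-117/8
back: M2=-117/8
back: M1=21/2−1/3·-117/8=123/8
M: M0=0, M1=123/8, M2=-117/8, M3=0
seg 0: a=5, c=M0/2=0, d=(M1−M0)/(6·1)=41/16, b=Δ0−h0·(2M0+M1)/6=-153/16
seg 1: a=-2, c=M1/2=123/16, d=(M2−M1)/(6·2)=-5/2, b=Δ1−h1·(2M1+M2)/6=-15/8
seg 2: a=5, c=M2/2=-117/16, d=(M3−M2)/(6·1)=39/16, b=Δ2−h2·(2M2+M3)/6=-9/8
t_q=3/4 → seg 0, τ=3/4; S=5+-153/16·τ+0·τ²+41/16·τ³=-1117/1024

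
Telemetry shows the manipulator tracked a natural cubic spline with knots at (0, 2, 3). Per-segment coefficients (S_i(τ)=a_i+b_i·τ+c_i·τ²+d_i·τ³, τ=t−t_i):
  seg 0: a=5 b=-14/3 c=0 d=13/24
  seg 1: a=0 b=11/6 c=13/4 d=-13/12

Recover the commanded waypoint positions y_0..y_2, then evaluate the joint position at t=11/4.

y_0 = S_0(0) = a_0 = 5
y_1 = S_1(0) = a_1 = 0
y_2 = S_1(1) = 4
t_q=11/4 is in segment 1 (τ=3/4); S_1(τ)=703/256

y_0=5 y_1=0 y_2=4
S(11/4) = 703/256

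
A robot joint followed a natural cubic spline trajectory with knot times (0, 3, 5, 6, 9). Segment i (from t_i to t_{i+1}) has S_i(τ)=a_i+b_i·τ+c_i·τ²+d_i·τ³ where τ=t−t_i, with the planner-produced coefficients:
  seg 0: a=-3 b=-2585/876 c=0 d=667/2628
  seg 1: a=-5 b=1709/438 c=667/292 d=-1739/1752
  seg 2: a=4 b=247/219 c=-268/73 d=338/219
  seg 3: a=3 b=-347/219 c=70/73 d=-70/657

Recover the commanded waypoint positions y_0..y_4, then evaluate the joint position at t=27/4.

y_0=-3 y_1=-5 y_2=4 y_3=3 y_4=4
S(27/4) = 5387/2336

y_0 = S_0(0) = a_0 = -3
y_1 = S_1(0) = a_1 = -5
y_2 = S_2(0) = a_2 = 4
y_3 = S_3(0) = a_3 = 3
y_4 = S_3(3) = 4
t_q=27/4 is in segment 3 (τ=3/4); S_3(τ)=5387/2336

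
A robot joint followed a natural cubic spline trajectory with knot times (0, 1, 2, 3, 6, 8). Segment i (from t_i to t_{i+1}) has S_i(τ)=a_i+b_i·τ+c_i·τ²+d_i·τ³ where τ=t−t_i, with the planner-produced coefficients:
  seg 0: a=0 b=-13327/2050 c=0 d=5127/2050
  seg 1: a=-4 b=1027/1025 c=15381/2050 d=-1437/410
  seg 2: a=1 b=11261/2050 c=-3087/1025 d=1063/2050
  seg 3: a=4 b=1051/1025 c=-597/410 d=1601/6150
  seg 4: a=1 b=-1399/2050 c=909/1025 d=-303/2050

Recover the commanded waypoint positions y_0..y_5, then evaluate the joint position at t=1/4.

y_0=0 y_1=-4 y_2=1 y_3=4 y_4=1 y_5=2
S(1/4) = -41621/26240

y_0 = S_0(0) = a_0 = 0
y_1 = S_1(0) = a_1 = -4
y_2 = S_2(0) = a_2 = 1
y_3 = S_3(0) = a_3 = 4
y_4 = S_4(0) = a_4 = 1
y_5 = S_4(2) = 2
t_q=1/4 is in segment 0 (τ=1/4); S_0(τ)=-41621/26240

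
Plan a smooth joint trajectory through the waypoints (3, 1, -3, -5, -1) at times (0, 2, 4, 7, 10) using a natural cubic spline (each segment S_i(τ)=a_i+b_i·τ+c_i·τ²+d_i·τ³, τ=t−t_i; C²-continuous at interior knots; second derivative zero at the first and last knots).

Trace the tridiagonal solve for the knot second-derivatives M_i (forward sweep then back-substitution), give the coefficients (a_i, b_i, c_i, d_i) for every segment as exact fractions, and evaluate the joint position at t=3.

  seg 0: a=3 b=-289/420 c=0 d=-131/1680
  seg 1: a=1 b=-341/210 c=-131/280 d=47/336
  seg 2: a=-3 b=-109/60 c=13/35 d=1/252
  seg 3: a=-5 b=109/210 c=57/140 d=-19/420
S(3) = -533/560

Δ: Δ0=-1, Δ1=-2, Δ2=-2/3, Δ3=4/3
row 1: diag=8, rhs=-6; c'=1/4, d'=-3/4
row 2: denom=10−2·1/4=19/2; d'=(8−2·-3/4)/(19/2)=1
row 3: denom=12−3·6/19=210/19; d'=(12−3·1)/(210/19)=57/70
back: M3=57/70
back: M2=1−6/19·57/70=26/35
back: M1=-3/4−1/4·26/35=-131/140
M: M0=0, M1=-131/140, M2=26/35, M3=57/70, M4=0
seg 0: a=3, c=M0/2=0, d=(M1−M0)/(6·2)=-131/1680, b=Δ0−h0·(2M0+M1)/6=-289/420
seg 1: a=1, c=M1/2=-131/280, d=(M2−M1)/(6·2)=47/336, b=Δ1−h1·(2M1+M2)/6=-341/210
seg 2: a=-3, c=M2/2=13/35, d=(M3−M2)/(6·3)=1/252, b=Δ2−h2·(2M2+M3)/6=-109/60
seg 3: a=-5, c=M3/2=57/140, d=(M4−M3)/(6·3)=-19/420, b=Δ3−h3·(2M3+M4)/6=109/210
t_q=3 → seg 1, τ=1; S=1+-341/210·τ+-131/280·τ²+47/336·τ³=-533/560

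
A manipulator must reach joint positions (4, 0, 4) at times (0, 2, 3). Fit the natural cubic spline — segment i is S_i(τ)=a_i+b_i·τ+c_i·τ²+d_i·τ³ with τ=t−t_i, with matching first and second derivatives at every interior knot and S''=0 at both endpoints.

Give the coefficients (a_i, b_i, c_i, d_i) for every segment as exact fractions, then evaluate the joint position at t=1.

Δ: Δ0=-2, Δ1=4
row 1: diag=6, rhs=36; c'=1/6, d'=6
back: M1=6
M: M0=0, M1=6, M2=0
seg 0: a=4, c=M0/2=0, d=(M1−M0)/(6·2)=1/2, b=Δ0−h0·(2M0+M1)/6=-4
seg 1: a=0, c=M1/2=3, d=(M2−M1)/(6·1)=-1, b=Δ1−h1·(2M1+M2)/6=2
t_q=1 → seg 0, τ=1; S=4+-4·τ+0·τ²+1/2·τ³=1/2

  seg 0: a=4 b=-4 c=0 d=1/2
  seg 1: a=0 b=2 c=3 d=-1
S(1) = 1/2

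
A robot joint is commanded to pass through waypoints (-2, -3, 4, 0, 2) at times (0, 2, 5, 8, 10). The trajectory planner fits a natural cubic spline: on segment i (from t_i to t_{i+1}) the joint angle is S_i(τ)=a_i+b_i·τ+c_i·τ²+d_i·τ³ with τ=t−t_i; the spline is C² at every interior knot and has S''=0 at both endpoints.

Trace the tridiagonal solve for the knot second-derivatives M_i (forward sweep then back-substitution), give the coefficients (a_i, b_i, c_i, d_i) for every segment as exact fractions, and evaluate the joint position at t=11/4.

Δ: Δ0=-1/2, Δ1=7/3, Δ2=-4/3, Δ3=1
row 1: diag=10, rhs=17; c'=3/10, d'=17/10
row 2: denom=12−3·3/10=111/10; d'=(-22−3·17/10)/(111/10)=-271/111
row 3: denom=10−3·10/37=340/37; d'=(14−3·-271/111)/(340/37)=789/340
back: M3=789/340
back: M2=-271/111−10/37·789/340=-313/102
back: M1=17/10−3/10·-313/102=891/340
M: M0=0, M1=891/340, M2=-313/102, M3=789/340, M4=0
seg 0: a=-2, c=M0/2=0, d=(M1−M0)/(6·2)=297/1360, b=Δ0−h0·(2M0+M1)/6=-467/340
seg 1: a=-3, c=M1/2=891/680, d=(M2−M1)/(6·3)=-5803/18360, b=Δ1−h1·(2M1+M2)/6=106/85
seg 2: a=4, c=M2/2=-313/204, d=(M3−M2)/(6·3)=5497/18360, b=Δ2−h2·(2M2+M3)/6=23/40
seg 3: a=0, c=M3/2=789/680, d=(M4−M3)/(6·2)=-263/1360, b=Δ3−h3·(2M3+M4)/6=-93/170
t_q=11/4 → seg 1, τ=3/4; S=-3+106/85·τ+891/680·τ²+-5803/18360·τ³=-63583/43520

  seg 0: a=-2 b=-467/340 c=0 d=297/1360
  seg 1: a=-3 b=106/85 c=891/680 d=-5803/18360
  seg 2: a=4 b=23/40 c=-313/204 d=5497/18360
  seg 3: a=0 b=-93/170 c=789/680 d=-263/1360
S(11/4) = -63583/43520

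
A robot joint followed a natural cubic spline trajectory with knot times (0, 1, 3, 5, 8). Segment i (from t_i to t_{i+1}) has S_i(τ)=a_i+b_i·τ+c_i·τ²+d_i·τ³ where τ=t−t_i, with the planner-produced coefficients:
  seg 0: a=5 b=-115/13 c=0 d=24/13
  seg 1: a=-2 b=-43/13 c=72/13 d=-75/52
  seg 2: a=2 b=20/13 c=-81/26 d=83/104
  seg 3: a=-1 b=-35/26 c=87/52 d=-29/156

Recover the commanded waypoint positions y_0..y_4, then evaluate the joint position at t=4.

y_0 = S_0(0) = a_0 = 5
y_1 = S_1(0) = a_1 = -2
y_2 = S_2(0) = a_2 = 2
y_3 = S_3(0) = a_3 = -1
y_4 = S_3(3) = 5
t_q=4 is in segment 2 (τ=1); S_2(τ)=127/104

y_0=5 y_1=-2 y_2=2 y_3=-1 y_4=5
S(4) = 127/104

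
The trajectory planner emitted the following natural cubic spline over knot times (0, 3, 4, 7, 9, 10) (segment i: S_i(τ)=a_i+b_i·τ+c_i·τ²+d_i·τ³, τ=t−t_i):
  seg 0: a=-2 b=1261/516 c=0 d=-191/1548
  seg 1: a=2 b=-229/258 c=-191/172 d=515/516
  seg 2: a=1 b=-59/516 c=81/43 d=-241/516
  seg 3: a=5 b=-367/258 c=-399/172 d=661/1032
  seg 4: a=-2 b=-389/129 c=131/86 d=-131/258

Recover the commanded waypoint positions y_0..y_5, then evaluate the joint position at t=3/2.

y_0=-2 y_1=2 y_2=1 y_3=5 y_4=-2 y_5=-4
S(3/2) = 1719/1376

y_0 = S_0(0) = a_0 = -2
y_1 = S_1(0) = a_1 = 2
y_2 = S_2(0) = a_2 = 1
y_3 = S_3(0) = a_3 = 5
y_4 = S_4(0) = a_4 = -2
y_5 = S_4(1) = -4
t_q=3/2 is in segment 0 (τ=3/2); S_0(τ)=1719/1376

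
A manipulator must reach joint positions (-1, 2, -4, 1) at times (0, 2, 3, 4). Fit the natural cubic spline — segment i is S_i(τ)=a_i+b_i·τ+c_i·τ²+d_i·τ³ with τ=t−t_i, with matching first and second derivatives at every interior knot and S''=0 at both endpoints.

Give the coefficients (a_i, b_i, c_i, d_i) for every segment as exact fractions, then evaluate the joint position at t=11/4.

  seg 0: a=-1 b=233/46 c=0 d=-41/46
  seg 1: a=2 b=-259/46 c=-123/23 d=229/46
  seg 2: a=-4 b=-32/23 c=441/46 d=-147/46
S(11/4) = -9217/2944

Δ: Δ0=3/2, Δ1=-6, Δ2=5
row 1: diag=6, rhs=-45; c'=1/6, d'=-15/2
row 2: denom=4−1·1/6=23/6; d'=(66−1·-15/2)/(23/6)=441/23
back: M2=441/23
back: M1=-15/2−1/6·441/23=-246/23
M: M0=0, M1=-246/23, M2=441/23, M3=0
seg 0: a=-1, c=M0/2=0, d=(M1−M0)/(6·2)=-41/46, b=Δ0−h0·(2M0+M1)/6=233/46
seg 1: a=2, c=M1/2=-123/23, d=(M2−M1)/(6·1)=229/46, b=Δ1−h1·(2M1+M2)/6=-259/46
seg 2: a=-4, c=M2/2=441/46, d=(M3−M2)/(6·1)=-147/46, b=Δ2−h2·(2M2+M3)/6=-32/23
t_q=11/4 → seg 1, τ=3/4; S=2+-259/46·τ+-123/23·τ²+229/46·τ³=-9217/2944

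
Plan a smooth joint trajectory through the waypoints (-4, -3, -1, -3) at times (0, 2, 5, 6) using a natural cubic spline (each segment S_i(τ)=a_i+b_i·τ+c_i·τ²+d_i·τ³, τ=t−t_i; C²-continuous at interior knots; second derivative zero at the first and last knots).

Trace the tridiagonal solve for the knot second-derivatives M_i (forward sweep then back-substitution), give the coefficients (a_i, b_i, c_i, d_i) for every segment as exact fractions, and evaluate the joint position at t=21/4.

Δ: Δ0=1/2, Δ1=2/3, Δ2=-2
row 1: diag=10, rhs=1; c'=3/10, d'=1/10
row 2: denom=8−3·3/10=71/10; d'=(-16−3·1/10)/(71/10)=-163/71
back: M2=-163/71
back: M1=1/10−3/10·-163/71=56/71
M: M0=0, M1=56/71, M2=-163/71, M3=0
seg 0: a=-4, c=M0/2=0, d=(M1−M0)/(6·2)=14/213, b=Δ0−h0·(2M0+M1)/6=101/426
seg 1: a=-3, c=M1/2=28/71, d=(M2−M1)/(6·3)=-73/426, b=Δ1−h1·(2M1+M2)/6=437/426
seg 2: a=-1, c=M2/2=-163/142, d=(M3−M2)/(6·1)=163/426, b=Δ2−h2·(2M2+M3)/6=-263/213
t_q=21/4 → seg 2, τ=1/4; S=-1+-263/213·τ+-163/142·τ²+163/426·τ³=-12491/9088

  seg 0: a=-4 b=101/426 c=0 d=14/213
  seg 1: a=-3 b=437/426 c=28/71 d=-73/426
  seg 2: a=-1 b=-263/213 c=-163/142 d=163/426
S(21/4) = -12491/9088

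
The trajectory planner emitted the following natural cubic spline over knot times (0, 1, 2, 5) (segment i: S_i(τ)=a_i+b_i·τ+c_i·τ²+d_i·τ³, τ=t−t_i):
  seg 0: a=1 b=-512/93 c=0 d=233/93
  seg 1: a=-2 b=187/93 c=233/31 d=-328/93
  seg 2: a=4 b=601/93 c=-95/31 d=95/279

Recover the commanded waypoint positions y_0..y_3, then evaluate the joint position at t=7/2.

y_0 = S_0(0) = a_0 = 1
y_1 = S_1(0) = a_1 = -2
y_2 = S_2(0) = a_2 = 4
y_3 = S_2(3) = 5
t_q=7/2 is in segment 2 (τ=3/2); S_2(τ)=1971/248

y_0=1 y_1=-2 y_2=4 y_3=5
S(7/2) = 1971/248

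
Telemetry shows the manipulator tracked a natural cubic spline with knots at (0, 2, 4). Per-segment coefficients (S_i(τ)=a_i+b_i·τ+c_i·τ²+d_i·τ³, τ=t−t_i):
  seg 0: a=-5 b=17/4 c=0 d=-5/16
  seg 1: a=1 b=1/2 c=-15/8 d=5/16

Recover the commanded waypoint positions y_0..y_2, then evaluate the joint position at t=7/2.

y_0=-5 y_1=1 y_2=-3
S(7/2) = -181/128

y_0 = S_0(0) = a_0 = -5
y_1 = S_1(0) = a_1 = 1
y_2 = S_1(2) = -3
t_q=7/2 is in segment 1 (τ=3/2); S_1(τ)=-181/128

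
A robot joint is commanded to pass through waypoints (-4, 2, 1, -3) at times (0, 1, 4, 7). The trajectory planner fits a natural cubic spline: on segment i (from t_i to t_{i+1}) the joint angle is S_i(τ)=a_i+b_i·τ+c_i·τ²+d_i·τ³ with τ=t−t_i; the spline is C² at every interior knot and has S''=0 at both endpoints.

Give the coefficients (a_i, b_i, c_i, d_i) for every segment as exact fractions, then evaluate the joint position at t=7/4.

  seg 0: a=-4 b=595/87 c=0 d=-73/87
  seg 1: a=2 b=376/87 c=-73/29 d=28/87
  seg 2: a=1 b=-182/87 c=11/29 d=-11/261
S(7/4) = 919/232

Δ: Δ0=6, Δ1=-1/3, Δ2=-4/3
row 1: diag=8, rhs=-38; c'=3/8, d'=-19/4
row 2: denom=12−3·3/8=87/8; d'=(-6−3·-19/4)/(87/8)=22/29
back: M2=22/29
back: M1=-19/4−3/8·22/29=-146/29
M: M0=0, M1=-146/29, M2=22/29, M3=0
seg 0: a=-4, c=M0/2=0, d=(M1−M0)/(6·1)=-73/87, b=Δ0−h0·(2M0+M1)/6=595/87
seg 1: a=2, c=M1/2=-73/29, d=(M2−M1)/(6·3)=28/87, b=Δ1−h1·(2M1+M2)/6=376/87
seg 2: a=1, c=M2/2=11/29, d=(M3−M2)/(6·3)=-11/261, b=Δ2−h2·(2M2+M3)/6=-182/87
t_q=7/4 → seg 1, τ=3/4; S=2+376/87·τ+-73/29·τ²+28/87·τ³=919/232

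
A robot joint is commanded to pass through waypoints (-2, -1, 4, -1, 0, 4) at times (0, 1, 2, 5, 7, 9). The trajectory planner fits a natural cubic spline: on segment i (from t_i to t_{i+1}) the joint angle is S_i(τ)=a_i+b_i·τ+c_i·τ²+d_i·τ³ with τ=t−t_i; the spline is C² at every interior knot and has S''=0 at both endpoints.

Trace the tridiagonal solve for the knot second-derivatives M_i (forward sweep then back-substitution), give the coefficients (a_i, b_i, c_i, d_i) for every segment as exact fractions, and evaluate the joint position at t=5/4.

  seg 0: a=-2 b=-1877/6204 c=0 d=8081/6204
  seg 1: a=-1 b=11183/3102 c=8081/2068 d=-15589/6204
  seg 2: a=4 b=24085/6204 c=-1877/517 d=3683/6204
  seg 3: a=-1 b=-5809/3102 c=3541/2068 d=-3263/12408
  seg 4: a=0 b=2824/1551 c=139/1034 d=-139/6204
S(5/4) = 14061/132352

Δ: Δ0=1, Δ1=5, Δ2=-5/3, Δ3=1/2, Δ4=2
row 1: diag=4, rhs=24; c'=1/4, d'=6
row 2: denom=8−1·1/4=31/4; d'=(-40−1·6)/(31/4)=-184/31
row 3: denom=10−3·12/31=274/31; d'=(13−3·-184/31)/(274/31)=955/274
row 4: denom=8−2·31/137=1034/137; d'=(9−2·955/274)/(1034/137)=139/517
back: M4=139/517
back: M3=955/274−31/137·139/517=3541/1034
back: M2=-184/31−12/31·3541/1034=-3754/517
back: M1=6−1/4·-3754/517=8081/1034
M: M0=0, M1=8081/1034, M2=-3754/517, M3=3541/1034, M4=139/517, M5=0
seg 0: a=-2, c=M0/2=0, d=(M1−M0)/(6·1)=8081/6204, b=Δ0−h0·(2M0+M1)/6=-1877/6204
seg 1: a=-1, c=M1/2=8081/2068, d=(M2−M1)/(6·1)=-15589/6204, b=Δ1−h1·(2M1+M2)/6=11183/3102
seg 2: a=4, c=M2/2=-1877/517, d=(M3−M2)/(6·3)=3683/6204, b=Δ2−h2·(2M2+M3)/6=24085/6204
seg 3: a=-1, c=M3/2=3541/2068, d=(M4−M3)/(6·2)=-3263/12408, b=Δ3−h3·(2M3+M4)/6=-5809/3102
seg 4: a=0, c=M4/2=139/1034, d=(M5−M4)/(6·2)=-139/6204, b=Δ4−h4·(2M4+M5)/6=2824/1551
t_q=5/4 → seg 1, τ=1/4; S=-1+11183/3102·τ+8081/2068·τ²+-15589/6204·τ³=14061/132352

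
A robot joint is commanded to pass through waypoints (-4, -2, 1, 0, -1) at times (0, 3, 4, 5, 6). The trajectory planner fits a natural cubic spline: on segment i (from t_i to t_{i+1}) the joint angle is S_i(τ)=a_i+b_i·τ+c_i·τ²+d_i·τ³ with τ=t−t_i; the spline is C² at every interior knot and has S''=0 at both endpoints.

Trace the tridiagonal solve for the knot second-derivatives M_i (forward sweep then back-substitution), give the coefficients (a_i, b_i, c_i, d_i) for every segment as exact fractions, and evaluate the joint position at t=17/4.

Δ: Δ0=2/3, Δ1=3, Δ2=-1, Δ3=-1
row 1: diag=8, rhs=14; c'=1/8, d'=7/4
row 2: denom=4−1·1/8=31/8; d'=(-24−1·7/4)/(31/8)=-206/31
row 3: denom=4−1·8/31=116/31; d'=(0−1·-206/31)/(116/31)=103/58
back: M3=103/58
back: M2=-206/31−8/31·103/58=-206/29
back: M1=7/4−1/8·-206/29=153/58
M: M0=0, M1=153/58, M2=-206/29, M3=103/58, M4=0
seg 0: a=-4, c=M0/2=0, d=(M1−M0)/(6·3)=17/116, b=Δ0−h0·(2M0+M1)/6=-227/348
seg 1: a=-2, c=M1/2=153/116, d=(M2−M1)/(6·1)=-565/348, b=Δ1−h1·(2M1+M2)/6=575/174
seg 2: a=1, c=M2/2=-103/29, d=(M3−M2)/(6·1)=515/348, b=Δ2−h2·(2M2+M3)/6=373/348
seg 3: a=0, c=M3/2=103/116, d=(M4−M3)/(6·1)=-103/348, b=Δ3−h3·(2M3+M4)/6=-277/174
t_q=17/4 → seg 2, τ=1/4; S=1+373/348·τ+-103/29·τ²+515/348·τ³=7937/7424

  seg 0: a=-4 b=-227/348 c=0 d=17/116
  seg 1: a=-2 b=575/174 c=153/116 d=-565/348
  seg 2: a=1 b=373/348 c=-103/29 d=515/348
  seg 3: a=0 b=-277/174 c=103/116 d=-103/348
S(17/4) = 7937/7424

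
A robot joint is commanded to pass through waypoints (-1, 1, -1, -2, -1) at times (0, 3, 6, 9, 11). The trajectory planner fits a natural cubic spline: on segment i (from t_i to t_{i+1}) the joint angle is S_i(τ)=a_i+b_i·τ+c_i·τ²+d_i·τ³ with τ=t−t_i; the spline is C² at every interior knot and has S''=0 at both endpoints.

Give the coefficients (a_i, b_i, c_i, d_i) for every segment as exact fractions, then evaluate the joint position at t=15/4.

  seg 0: a=-1 b=853/828 c=0 d=-301/7452
  seg 1: a=1 b=-25/414 c=-301/828 d=401/7452
  seg 2: a=-1 b=-653/828 c=25/207 d=77/7452
  seg 3: a=-2 b=89/414 c=59/276 d=-59/1656
S(15/4) = 4551/5888

Δ: Δ0=2/3, Δ1=-2/3, Δ2=-1/3, Δ3=1/2
row 1: diag=12, rhs=-8; c'=1/4, d'=-2/3
row 2: denom=12−3·1/4=45/4; d'=(2−3·-2/3)/(45/4)=16/45
row 3: denom=10−3·4/15=46/5; d'=(5−3·16/45)/(46/5)=59/138
back: M3=59/138
back: M2=16/45−4/15·59/138=50/207
back: M1=-2/3−1/4·50/207=-301/414
M: M0=0, M1=-301/414, M2=50/207, M3=59/138, M4=0
seg 0: a=-1, c=M0/2=0, d=(M1−M0)/(6·3)=-301/7452, b=Δ0−h0·(2M0+M1)/6=853/828
seg 1: a=1, c=M1/2=-301/828, d=(M2−M1)/(6·3)=401/7452, b=Δ1−h1·(2M1+M2)/6=-25/414
seg 2: a=-1, c=M2/2=25/207, d=(M3−M2)/(6·3)=77/7452, b=Δ2−h2·(2M2+M3)/6=-653/828
seg 3: a=-2, c=M3/2=59/276, d=(M4−M3)/(6·2)=-59/1656, b=Δ3−h3·(2M3+M4)/6=89/414
t_q=15/4 → seg 1, τ=3/4; S=1+-25/414·τ+-301/828·τ²+401/7452·τ³=4551/5888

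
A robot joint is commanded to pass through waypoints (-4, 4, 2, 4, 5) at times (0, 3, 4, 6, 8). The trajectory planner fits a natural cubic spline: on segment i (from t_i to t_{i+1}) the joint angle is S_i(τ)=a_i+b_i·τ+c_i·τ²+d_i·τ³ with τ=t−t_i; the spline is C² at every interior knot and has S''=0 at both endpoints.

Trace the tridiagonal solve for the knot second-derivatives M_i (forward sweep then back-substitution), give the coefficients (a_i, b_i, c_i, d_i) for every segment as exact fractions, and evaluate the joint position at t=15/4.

Δ: Δ0=8/3, Δ1=-2, Δ2=1, Δ3=1/2
row 1: diag=8, rhs=-28; c'=1/8, d'=-7/2
row 2: denom=6−1·1/8=47/8; d'=(18−1·-7/2)/(47/8)=172/47
row 3: denom=8−2·16/47=344/47; d'=(-3−2·172/47)/(344/47)=-485/344
back: M3=-485/344
back: M2=172/47−16/47·-485/344=178/43
back: M1=-7/2−1/8·178/43=-691/172
M: M0=0, M1=-691/172, M2=178/43, M3=-485/344, M4=0
seg 0: a=-4, c=M0/2=0, d=(M1−M0)/(6·3)=-691/3096, b=Δ0−h0·(2M0+M1)/6=4825/1032
seg 1: a=4, c=M1/2=-691/344, d=(M2−M1)/(6·1)=1403/1032, b=Δ1−h1·(2M1+M2)/6=-697/516
seg 2: a=2, c=M2/2=89/43, d=(M3−M2)/(6·2)=-1909/4128, b=Δ2−h2·(2M2+M3)/6=-1331/1032
seg 3: a=4, c=M3/2=-485/688, d=(M4−M3)/(6·2)=485/4128, b=Δ3−h3·(2M3+M4)/6=743/516
t_q=15/4 → seg 1, τ=3/4; S=4+-697/516·τ+-691/344·τ²+1403/1032·τ³=53511/22016

  seg 0: a=-4 b=4825/1032 c=0 d=-691/3096
  seg 1: a=4 b=-697/516 c=-691/344 d=1403/1032
  seg 2: a=2 b=-1331/1032 c=89/43 d=-1909/4128
  seg 3: a=4 b=743/516 c=-485/688 d=485/4128
S(15/4) = 53511/22016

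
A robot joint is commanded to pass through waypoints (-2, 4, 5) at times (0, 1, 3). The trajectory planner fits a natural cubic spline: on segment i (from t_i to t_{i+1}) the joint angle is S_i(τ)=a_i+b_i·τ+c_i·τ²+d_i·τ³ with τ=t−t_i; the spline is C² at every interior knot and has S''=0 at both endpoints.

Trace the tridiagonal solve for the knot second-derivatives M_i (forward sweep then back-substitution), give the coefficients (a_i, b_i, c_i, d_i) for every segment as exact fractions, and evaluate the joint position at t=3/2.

Δ: Δ0=6, Δ1=1/2
row 1: diag=6, rhs=-33; c'=1/3, d'=-11/2
back: M1=-11/2
M: M0=0, M1=-11/2, M2=0
seg 0: a=-2, c=M0/2=0, d=(M1−M0)/(6·1)=-11/12, b=Δ0−h0·(2M0+M1)/6=83/12
seg 1: a=4, c=M1/2=-11/4, d=(M2−M1)/(6·2)=11/24, b=Δ1−h1·(2M1+M2)/6=25/6
t_q=3/2 → seg 1, τ=1/2; S=4+25/6·τ+-11/4·τ²+11/24·τ³=349/64

  seg 0: a=-2 b=83/12 c=0 d=-11/12
  seg 1: a=4 b=25/6 c=-11/4 d=11/24
S(3/2) = 349/64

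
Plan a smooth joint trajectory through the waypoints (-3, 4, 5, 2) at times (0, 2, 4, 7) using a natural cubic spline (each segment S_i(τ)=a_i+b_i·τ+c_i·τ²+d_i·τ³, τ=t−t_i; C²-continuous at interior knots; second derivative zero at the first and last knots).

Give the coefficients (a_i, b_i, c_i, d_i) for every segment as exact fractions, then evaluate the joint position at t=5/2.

  seg 0: a=-3 b=80/19 c=0 d=-27/152
  seg 1: a=4 b=79/38 c=-81/76 d=21/152
  seg 2: a=5 b=-10/19 c=-9/38 d=1/38
S(5/2) = 5825/1216

Δ: Δ0=7/2, Δ1=1/2, Δ2=-1
row 1: diag=8, rhs=-18; c'=1/4, d'=-9/4
row 2: denom=10−2·1/4=19/2; d'=(-9−2·-9/4)/(19/2)=-9/19
back: M2=-9/19
back: M1=-9/4−1/4·-9/19=-81/38
M: M0=0, M1=-81/38, M2=-9/19, M3=0
seg 0: a=-3, c=M0/2=0, d=(M1−M0)/(6·2)=-27/152, b=Δ0−h0·(2M0+M1)/6=80/19
seg 1: a=4, c=M1/2=-81/76, d=(M2−M1)/(6·2)=21/152, b=Δ1−h1·(2M1+M2)/6=79/38
seg 2: a=5, c=M2/2=-9/38, d=(M3−M2)/(6·3)=1/38, b=Δ2−h2·(2M2+M3)/6=-10/19
t_q=5/2 → seg 1, τ=1/2; S=4+79/38·τ+-81/76·τ²+21/152·τ³=5825/1216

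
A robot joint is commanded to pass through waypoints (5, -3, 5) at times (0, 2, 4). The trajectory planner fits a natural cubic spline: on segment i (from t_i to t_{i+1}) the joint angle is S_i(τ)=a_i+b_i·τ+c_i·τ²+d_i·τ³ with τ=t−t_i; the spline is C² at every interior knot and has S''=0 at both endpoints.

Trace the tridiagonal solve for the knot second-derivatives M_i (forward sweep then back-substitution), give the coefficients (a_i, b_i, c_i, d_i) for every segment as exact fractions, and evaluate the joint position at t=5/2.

Δ: Δ0=-4, Δ1=4
row 1: diag=8, rhs=48; c'=1/4, d'=6
back: M1=6
M: M0=0, M1=6, M2=0
seg 0: a=5, c=M0/2=0, d=(M1−M0)/(6·2)=1/2, b=Δ0−h0·(2M0+M1)/6=-6
seg 1: a=-3, c=M1/2=3, d=(M2−M1)/(6·2)=-1/2, b=Δ1−h1·(2M1+M2)/6=0
t_q=5/2 → seg 1, τ=1/2; S=-3+0·τ+3·τ²+-1/2·τ³=-37/16

  seg 0: a=5 b=-6 c=0 d=1/2
  seg 1: a=-3 b=0 c=3 d=-1/2
S(5/2) = -37/16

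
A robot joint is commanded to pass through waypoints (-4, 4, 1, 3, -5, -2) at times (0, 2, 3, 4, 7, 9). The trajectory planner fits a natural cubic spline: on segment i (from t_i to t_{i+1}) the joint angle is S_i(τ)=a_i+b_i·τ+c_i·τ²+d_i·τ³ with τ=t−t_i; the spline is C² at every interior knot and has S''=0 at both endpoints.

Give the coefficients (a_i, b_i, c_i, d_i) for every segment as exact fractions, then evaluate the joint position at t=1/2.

  seg 0: a=-4 b=32869/4719 c=0 d=-13993/18876
  seg 1: a=4 b=-9110/4719 c=-13993/3146 d=31885/9438
  seg 2: a=1 b=-593/858 c=8946/1573 d=-28277/9438
  seg 3: a=3 b=7999/4719 c=-10385/3146 d=149/242
  seg 4: a=-5 b=-14035/9438 c=3524/1573 d=-1762/4719
S(1/2) = -30707/50336

Δ: Δ0=4, Δ1=-3, Δ2=2, Δ3=-8/3, Δ4=3/2
row 1: diag=6, rhs=-42; c'=1/6, d'=-7
row 2: denom=4−1·1/6=23/6; d'=(30−1·-7)/(23/6)=222/23
row 3: denom=8−1·6/23=178/23; d'=(-28−1·222/23)/(178/23)=-433/89
row 4: denom=10−3·69/178=1573/178; d'=(25−3·-433/89)/(1573/178)=7048/1573
back: M4=7048/1573
back: M3=-433/89−69/178·7048/1573=-10385/1573
back: M2=222/23−6/23·-10385/1573=17892/1573
back: M1=-7−1/6·17892/1573=-13993/1573
M: M0=0, M1=-13993/1573, M2=17892/1573, M3=-10385/1573, M4=7048/1573, M5=0
seg 0: a=-4, c=M0/2=0, d=(M1−M0)/(6·2)=-13993/18876, b=Δ0−h0·(2M0+M1)/6=32869/4719
seg 1: a=4, c=M1/2=-13993/3146, d=(M2−M1)/(6·1)=31885/9438, b=Δ1−h1·(2M1+M2)/6=-9110/4719
seg 2: a=1, c=M2/2=8946/1573, d=(M3−M2)/(6·1)=-28277/9438, b=Δ2−h2·(2M2+M3)/6=-593/858
seg 3: a=3, c=M3/2=-10385/3146, d=(M4−M3)/(6·3)=149/242, b=Δ3−h3·(2M3+M4)/6=7999/4719
seg 4: a=-5, c=M4/2=3524/1573, d=(M5−M4)/(6·2)=-1762/4719, b=Δ4−h4·(2M4+M5)/6=-14035/9438
t_q=1/2 → seg 0, τ=1/2; S=-4+32869/4719·τ+0·τ²+-13993/18876·τ³=-30707/50336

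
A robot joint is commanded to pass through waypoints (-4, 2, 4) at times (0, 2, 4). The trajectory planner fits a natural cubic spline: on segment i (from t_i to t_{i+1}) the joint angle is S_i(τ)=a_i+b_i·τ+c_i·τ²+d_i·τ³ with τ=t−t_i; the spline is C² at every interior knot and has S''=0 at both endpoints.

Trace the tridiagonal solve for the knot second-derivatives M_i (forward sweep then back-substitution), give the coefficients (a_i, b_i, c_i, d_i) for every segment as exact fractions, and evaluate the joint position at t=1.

Δ: Δ0=3, Δ1=1
row 1: diag=8, rhs=-12; c'=1/4, d'=-3/2
back: M1=-3/2
M: M0=0, M1=-3/2, M2=0
seg 0: a=-4, c=M0/2=0, d=(M1−M0)/(6·2)=-1/8, b=Δ0−h0·(2M0+M1)/6=7/2
seg 1: a=2, c=M1/2=-3/4, d=(M2−M1)/(6·2)=1/8, b=Δ1−h1·(2M1+M2)/6=2
t_q=1 → seg 0, τ=1; S=-4+7/2·τ+0·τ²+-1/8·τ³=-5/8

  seg 0: a=-4 b=7/2 c=0 d=-1/8
  seg 1: a=2 b=2 c=-3/4 d=1/8
S(1) = -5/8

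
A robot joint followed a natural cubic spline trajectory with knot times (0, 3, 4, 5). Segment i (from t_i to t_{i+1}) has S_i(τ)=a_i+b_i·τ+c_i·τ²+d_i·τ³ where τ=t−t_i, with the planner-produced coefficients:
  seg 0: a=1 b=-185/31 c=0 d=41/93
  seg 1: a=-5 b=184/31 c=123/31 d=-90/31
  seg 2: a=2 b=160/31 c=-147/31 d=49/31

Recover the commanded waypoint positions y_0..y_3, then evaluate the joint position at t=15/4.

y_0=1 y_1=-5 y_2=2 y_3=4
S(15/4) = 455/992

y_0 = S_0(0) = a_0 = 1
y_1 = S_1(0) = a_1 = -5
y_2 = S_2(0) = a_2 = 2
y_3 = S_2(1) = 4
t_q=15/4 is in segment 1 (τ=3/4); S_1(τ)=455/992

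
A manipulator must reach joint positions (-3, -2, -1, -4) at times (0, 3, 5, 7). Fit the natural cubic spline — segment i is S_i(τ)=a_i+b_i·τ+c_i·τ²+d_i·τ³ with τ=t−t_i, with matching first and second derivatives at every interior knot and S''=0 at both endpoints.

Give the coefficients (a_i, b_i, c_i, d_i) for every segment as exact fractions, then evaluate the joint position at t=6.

  seg 0: a=-3 b=7/57 c=0 d=4/171
  seg 1: a=-2 b=43/57 c=4/19 d=-77/456
  seg 2: a=-1 b=-49/114 c=-61/76 d=61/456
S(6) = -319/152

Δ: Δ0=1/3, Δ1=1/2, Δ2=-3/2
row 1: diag=10, rhs=1; c'=1/5, d'=1/10
row 2: denom=8−2·1/5=38/5; d'=(-12−2·1/10)/(38/5)=-61/38
back: M2=-61/38
back: M1=1/10−1/5·-61/38=8/19
M: M0=0, M1=8/19, M2=-61/38, M3=0
seg 0: a=-3, c=M0/2=0, d=(M1−M0)/(6·3)=4/171, b=Δ0−h0·(2M0+M1)/6=7/57
seg 1: a=-2, c=M1/2=4/19, d=(M2−M1)/(6·2)=-77/456, b=Δ1−h1·(2M1+M2)/6=43/57
seg 2: a=-1, c=M2/2=-61/76, d=(M3−M2)/(6·2)=61/456, b=Δ2−h2·(2M2+M3)/6=-49/114
t_q=6 → seg 2, τ=1; S=-1+-49/114·τ+-61/76·τ²+61/456·τ³=-319/152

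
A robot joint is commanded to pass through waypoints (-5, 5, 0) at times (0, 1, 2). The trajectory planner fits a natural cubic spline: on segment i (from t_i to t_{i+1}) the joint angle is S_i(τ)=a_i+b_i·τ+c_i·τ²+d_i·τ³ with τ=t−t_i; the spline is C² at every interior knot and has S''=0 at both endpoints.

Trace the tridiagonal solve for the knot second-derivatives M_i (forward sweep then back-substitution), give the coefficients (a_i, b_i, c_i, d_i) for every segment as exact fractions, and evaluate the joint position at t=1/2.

  seg 0: a=-5 b=55/4 c=0 d=-15/4
  seg 1: a=5 b=5/2 c=-45/4 d=15/4
S(1/2) = 45/32

Δ: Δ0=10, Δ1=-5
row 1: diag=4, rhs=-90; c'=1/4, d'=-45/2
back: M1=-45/2
M: M0=0, M1=-45/2, M2=0
seg 0: a=-5, c=M0/2=0, d=(M1−M0)/(6·1)=-15/4, b=Δ0−h0·(2M0+M1)/6=55/4
seg 1: a=5, c=M1/2=-45/4, d=(M2−M1)/(6·1)=15/4, b=Δ1−h1·(2M1+M2)/6=5/2
t_q=1/2 → seg 0, τ=1/2; S=-5+55/4·τ+0·τ²+-15/4·τ³=45/32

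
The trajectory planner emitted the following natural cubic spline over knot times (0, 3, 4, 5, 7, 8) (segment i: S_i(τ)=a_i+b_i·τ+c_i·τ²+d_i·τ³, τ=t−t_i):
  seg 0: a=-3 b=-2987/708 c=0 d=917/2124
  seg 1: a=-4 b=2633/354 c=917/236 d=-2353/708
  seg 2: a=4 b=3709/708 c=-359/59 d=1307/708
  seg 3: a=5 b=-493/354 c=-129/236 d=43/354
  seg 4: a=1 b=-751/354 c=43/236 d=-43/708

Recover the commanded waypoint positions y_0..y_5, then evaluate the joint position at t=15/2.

y_0=-3 y_1=-4 y_2=4 y_3=5 y_4=1 y_5=-1
S(15/2) = -43/1888

y_0 = S_0(0) = a_0 = -3
y_1 = S_1(0) = a_1 = -4
y_2 = S_2(0) = a_2 = 4
y_3 = S_3(0) = a_3 = 5
y_4 = S_4(0) = a_4 = 1
y_5 = S_4(1) = -1
t_q=15/2 is in segment 4 (τ=1/2); S_4(τ)=-43/1888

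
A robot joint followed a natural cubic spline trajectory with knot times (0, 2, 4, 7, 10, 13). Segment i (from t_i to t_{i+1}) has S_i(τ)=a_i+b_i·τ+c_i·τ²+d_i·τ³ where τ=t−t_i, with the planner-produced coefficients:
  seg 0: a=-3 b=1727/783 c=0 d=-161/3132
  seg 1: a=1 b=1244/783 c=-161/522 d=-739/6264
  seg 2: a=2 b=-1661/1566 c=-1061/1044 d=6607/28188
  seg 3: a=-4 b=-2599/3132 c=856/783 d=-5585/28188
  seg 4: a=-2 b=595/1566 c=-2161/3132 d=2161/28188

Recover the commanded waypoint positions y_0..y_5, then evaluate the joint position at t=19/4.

y_0 = S_0(0) = a_0 = -3
y_1 = S_1(0) = a_1 = 1
y_2 = S_2(0) = a_2 = 2
y_3 = S_3(0) = a_3 = -4
y_4 = S_4(0) = a_4 = -2
y_5 = S_4(3) = -5
t_q=19/4 is in segment 2 (τ=3/4); S_2(τ)=16297/22272

y_0=-3 y_1=1 y_2=2 y_3=-4 y_4=-2 y_5=-5
S(19/4) = 16297/22272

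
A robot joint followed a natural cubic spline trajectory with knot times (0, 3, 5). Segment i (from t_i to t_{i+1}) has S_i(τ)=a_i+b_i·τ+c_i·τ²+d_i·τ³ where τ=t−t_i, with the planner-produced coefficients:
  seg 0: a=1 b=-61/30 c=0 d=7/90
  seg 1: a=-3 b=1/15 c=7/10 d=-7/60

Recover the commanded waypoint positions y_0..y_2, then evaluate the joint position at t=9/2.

y_0=1 y_1=-3 y_2=-1
S(9/2) = -55/32

y_0 = S_0(0) = a_0 = 1
y_1 = S_1(0) = a_1 = -3
y_2 = S_1(2) = -1
t_q=9/2 is in segment 1 (τ=3/2); S_1(τ)=-55/32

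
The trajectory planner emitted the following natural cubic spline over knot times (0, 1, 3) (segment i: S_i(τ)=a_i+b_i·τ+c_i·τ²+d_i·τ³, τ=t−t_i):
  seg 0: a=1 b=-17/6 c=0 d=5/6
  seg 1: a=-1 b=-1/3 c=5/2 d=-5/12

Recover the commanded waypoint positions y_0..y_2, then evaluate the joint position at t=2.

y_0=1 y_1=-1 y_2=5
S(2) = 3/4

y_0 = S_0(0) = a_0 = 1
y_1 = S_1(0) = a_1 = -1
y_2 = S_1(2) = 5
t_q=2 is in segment 1 (τ=1); S_1(τ)=3/4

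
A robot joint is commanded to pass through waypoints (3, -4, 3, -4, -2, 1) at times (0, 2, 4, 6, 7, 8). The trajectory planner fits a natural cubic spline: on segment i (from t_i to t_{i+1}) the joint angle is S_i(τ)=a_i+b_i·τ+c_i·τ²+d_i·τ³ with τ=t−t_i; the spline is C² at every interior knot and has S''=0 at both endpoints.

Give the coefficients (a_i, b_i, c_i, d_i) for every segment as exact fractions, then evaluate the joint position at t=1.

  seg 0: a=3 b=-3773/626 c=0 d=791/1252
  seg 1: a=-4 b=973/626 c=2373/626 d=-441/313
  seg 2: a=3 b=-119/626 c=-2919/626 d=1883/1252
  seg 3: a=-4 b=-497/626 c=1365/313 d=-981/626
  seg 4: a=-2 b=1010/313 c=-213/626 d=71/626
S(1) = -2999/1252

Δ: Δ0=-7/2, Δ1=7/2, Δ2=-7/2, Δ3=2, Δ4=3
row 1: diag=8, rhs=42; c'=1/4, d'=21/4
row 2: denom=8−2·1/4=15/2; d'=(-42−2·21/4)/(15/2)=-7
row 3: denom=6−2·4/15=82/15; d'=(33−2·-7)/(82/15)=705/82
row 4: denom=4−1·15/82=313/82; d'=(6−1·705/82)/(313/82)=-213/313
back: M4=-213/313
back: M3=705/82−15/82·-213/313=2730/313
back: M2=-7−4/15·2730/313=-2919/313
back: M1=21/4−1/4·-2919/313=2373/313
M: M0=0, M1=2373/313, M2=-2919/313, M3=2730/313, M4=-213/313, M5=0
seg 0: a=3, c=M0/2=0, d=(M1−M0)/(6·2)=791/1252, b=Δ0−h0·(2M0+M1)/6=-3773/626
seg 1: a=-4, c=M1/2=2373/626, d=(M2−M1)/(6·2)=-441/313, b=Δ1−h1·(2M1+M2)/6=973/626
seg 2: a=3, c=M2/2=-2919/626, d=(M3−M2)/(6·2)=1883/1252, b=Δ2−h2·(2M2+M3)/6=-119/626
seg 3: a=-4, c=M3/2=1365/313, d=(M4−M3)/(6·1)=-981/626, b=Δ3−h3·(2M3+M4)/6=-497/626
seg 4: a=-2, c=M4/2=-213/626, d=(M5−M4)/(6·1)=71/626, b=Δ4−h4·(2M4+M5)/6=1010/313
t_q=1 → seg 0, τ=1; S=3+-3773/626·τ+0·τ²+791/1252·τ³=-2999/1252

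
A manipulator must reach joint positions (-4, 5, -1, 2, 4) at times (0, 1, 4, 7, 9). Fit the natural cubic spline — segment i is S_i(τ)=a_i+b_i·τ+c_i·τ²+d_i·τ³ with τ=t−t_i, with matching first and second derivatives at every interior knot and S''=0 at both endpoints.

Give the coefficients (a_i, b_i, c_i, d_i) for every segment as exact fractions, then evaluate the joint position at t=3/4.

  seg 0: a=-4 b=149/14 c=0 d=-23/14
  seg 1: a=5 b=40/7 c=-69/14 d=11/14
  seg 2: a=-1 b=-37/14 c=15/7 d=-13/42
  seg 3: a=2 b=13/7 c=-9/14 d=3/28
S(3/4) = 421/128

Δ: Δ0=9, Δ1=-2, Δ2=1, Δ3=1
row 1: diag=8, rhs=-66; c'=3/8, d'=-33/4
row 2: denom=12−3·3/8=87/8; d'=(18−3·-33/4)/(87/8)=114/29
row 3: denom=10−3·8/29=266/29; d'=(0−3·114/29)/(266/29)=-9/7
back: M3=-9/7
back: M2=114/29−8/29·-9/7=30/7
back: M1=-33/4−3/8·30/7=-69/7
M: M0=0, M1=-69/7, M2=30/7, M3=-9/7, M4=0
seg 0: a=-4, c=M0/2=0, d=(M1−M0)/(6·1)=-23/14, b=Δ0−h0·(2M0+M1)/6=149/14
seg 1: a=5, c=M1/2=-69/14, d=(M2−M1)/(6·3)=11/14, b=Δ1−h1·(2M1+M2)/6=40/7
seg 2: a=-1, c=M2/2=15/7, d=(M3−M2)/(6·3)=-13/42, b=Δ2−h2·(2M2+M3)/6=-37/14
seg 3: a=2, c=M3/2=-9/14, d=(M4−M3)/(6·2)=3/28, b=Δ3−h3·(2M3+M4)/6=13/7
t_q=3/4 → seg 0, τ=3/4; S=-4+149/14·τ+0·τ²+-23/14·τ³=421/128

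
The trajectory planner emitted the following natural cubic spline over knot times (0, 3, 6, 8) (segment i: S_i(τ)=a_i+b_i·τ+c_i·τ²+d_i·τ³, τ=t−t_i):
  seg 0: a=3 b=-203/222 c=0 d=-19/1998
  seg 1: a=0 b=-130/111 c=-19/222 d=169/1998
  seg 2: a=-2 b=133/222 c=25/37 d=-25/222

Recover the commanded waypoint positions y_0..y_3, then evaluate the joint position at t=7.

y_0 = S_0(0) = a_0 = 3
y_1 = S_1(0) = a_1 = 0
y_2 = S_2(0) = a_2 = -2
y_3 = S_2(2) = 1
t_q=7 is in segment 2 (τ=1); S_2(τ)=-31/37

y_0=3 y_1=0 y_2=-2 y_3=1
S(7) = -31/37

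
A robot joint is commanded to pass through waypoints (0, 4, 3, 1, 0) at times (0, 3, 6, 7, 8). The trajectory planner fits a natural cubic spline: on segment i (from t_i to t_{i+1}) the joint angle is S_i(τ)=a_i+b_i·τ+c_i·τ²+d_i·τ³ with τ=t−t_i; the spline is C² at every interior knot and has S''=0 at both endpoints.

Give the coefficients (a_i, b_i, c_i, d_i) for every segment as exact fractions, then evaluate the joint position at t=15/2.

  seg 0: a=0 b=89/56 c=0 d=-43/1512
  seg 1: a=4 b=23/28 c=-43/168 d=-65/1512
  seg 2: a=3 b=-15/8 c=-9/14 d=29/56
  seg 3: a=1 b=-45/28 c=51/56 d=-17/56
S(15/2) = 173/448

Δ: Δ0=4/3, Δ1=-1/3, Δ2=-2, Δ3=-1
row 1: diag=12, rhs=-10; c'=1/4, d'=-5/6
row 2: denom=8−3·1/4=29/4; d'=(-10−3·-5/6)/(29/4)=-30/29
row 3: denom=4−1·4/29=112/29; d'=(6−1·-30/29)/(112/29)=51/28
back: M3=51/28
back: M2=-30/29−4/29·51/28=-9/7
back: M1=-5/6−1/4·-9/7=-43/84
M: M0=0, M1=-43/84, M2=-9/7, M3=51/28, M4=0
seg 0: a=0, c=M0/2=0, d=(M1−M0)/(6·3)=-43/1512, b=Δ0−h0·(2M0+M1)/6=89/56
seg 1: a=4, c=M1/2=-43/168, d=(M2−M1)/(6·3)=-65/1512, b=Δ1−h1·(2M1+M2)/6=23/28
seg 2: a=3, c=M2/2=-9/14, d=(M3−M2)/(6·1)=29/56, b=Δ2−h2·(2M2+M3)/6=-15/8
seg 3: a=1, c=M3/2=51/56, d=(M4−M3)/(6·1)=-17/56, b=Δ3−h3·(2M3+M4)/6=-45/28
t_q=15/2 → seg 3, τ=1/2; S=1+-45/28·τ+51/56·τ²+-17/56·τ³=173/448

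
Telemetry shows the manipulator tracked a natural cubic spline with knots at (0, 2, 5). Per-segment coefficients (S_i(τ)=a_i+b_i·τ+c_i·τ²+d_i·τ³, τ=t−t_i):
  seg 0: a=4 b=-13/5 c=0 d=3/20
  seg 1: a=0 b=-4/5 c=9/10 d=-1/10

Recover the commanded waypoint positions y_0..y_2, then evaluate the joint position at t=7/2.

y_0=4 y_1=0 y_2=3
S(7/2) = 39/80

y_0 = S_0(0) = a_0 = 4
y_1 = S_1(0) = a_1 = 0
y_2 = S_1(3) = 3
t_q=7/2 is in segment 1 (τ=3/2); S_1(τ)=39/80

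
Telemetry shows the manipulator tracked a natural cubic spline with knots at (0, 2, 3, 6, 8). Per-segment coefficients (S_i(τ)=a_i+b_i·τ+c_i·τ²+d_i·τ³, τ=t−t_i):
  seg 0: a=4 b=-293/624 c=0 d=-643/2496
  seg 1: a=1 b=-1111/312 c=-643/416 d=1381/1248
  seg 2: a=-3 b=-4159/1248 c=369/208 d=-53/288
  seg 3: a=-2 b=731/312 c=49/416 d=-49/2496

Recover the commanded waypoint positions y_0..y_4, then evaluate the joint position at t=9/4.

y_0=4 y_1=1 y_2=-3 y_3=-2 y_4=3
S(9/4) = 811/26624

y_0 = S_0(0) = a_0 = 4
y_1 = S_1(0) = a_1 = 1
y_2 = S_2(0) = a_2 = -3
y_3 = S_3(0) = a_3 = -2
y_4 = S_3(2) = 3
t_q=9/4 is in segment 1 (τ=1/4); S_1(τ)=811/26624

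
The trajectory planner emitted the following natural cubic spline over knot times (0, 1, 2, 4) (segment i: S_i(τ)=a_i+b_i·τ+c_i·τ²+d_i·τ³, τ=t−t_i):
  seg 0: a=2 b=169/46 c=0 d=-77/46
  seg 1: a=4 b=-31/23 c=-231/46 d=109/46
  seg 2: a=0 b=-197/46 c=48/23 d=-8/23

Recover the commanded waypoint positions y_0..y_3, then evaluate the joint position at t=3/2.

y_0 = S_0(0) = a_0 = 2
y_1 = S_1(0) = a_1 = 4
y_2 = S_2(0) = a_2 = 0
y_3 = S_2(2) = -3
t_q=3/2 is in segment 1 (τ=1/2); S_1(τ)=871/368

y_0=2 y_1=4 y_2=0 y_3=-3
S(3/2) = 871/368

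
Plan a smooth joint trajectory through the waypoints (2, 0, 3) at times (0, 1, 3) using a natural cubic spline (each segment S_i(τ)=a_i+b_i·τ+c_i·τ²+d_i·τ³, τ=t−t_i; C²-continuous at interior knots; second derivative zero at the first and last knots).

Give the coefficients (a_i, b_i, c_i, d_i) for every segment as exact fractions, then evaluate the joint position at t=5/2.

  seg 0: a=2 b=-31/12 c=0 d=7/12
  seg 1: a=0 b=-5/6 c=7/4 d=-7/24
S(5/2) = 109/64

Δ: Δ0=-2, Δ1=3/2
row 1: diag=6, rhs=21; c'=1/3, d'=7/2
back: M1=7/2
M: M0=0, M1=7/2, M2=0
seg 0: a=2, c=M0/2=0, d=(M1−M0)/(6·1)=7/12, b=Δ0−h0·(2M0+M1)/6=-31/12
seg 1: a=0, c=M1/2=7/4, d=(M2−M1)/(6·2)=-7/24, b=Δ1−h1·(2M1+M2)/6=-5/6
t_q=5/2 → seg 1, τ=3/2; S=0+-5/6·τ+7/4·τ²+-7/24·τ³=109/64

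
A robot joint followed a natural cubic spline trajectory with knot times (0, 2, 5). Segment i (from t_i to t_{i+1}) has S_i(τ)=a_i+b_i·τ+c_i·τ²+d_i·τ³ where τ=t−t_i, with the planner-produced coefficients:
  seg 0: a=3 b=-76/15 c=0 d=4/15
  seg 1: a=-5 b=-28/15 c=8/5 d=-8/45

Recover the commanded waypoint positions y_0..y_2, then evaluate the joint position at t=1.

y_0=3 y_1=-5 y_2=-1
S(1) = -9/5

y_0 = S_0(0) = a_0 = 3
y_1 = S_1(0) = a_1 = -5
y_2 = S_1(3) = -1
t_q=1 is in segment 0 (τ=1); S_0(τ)=-9/5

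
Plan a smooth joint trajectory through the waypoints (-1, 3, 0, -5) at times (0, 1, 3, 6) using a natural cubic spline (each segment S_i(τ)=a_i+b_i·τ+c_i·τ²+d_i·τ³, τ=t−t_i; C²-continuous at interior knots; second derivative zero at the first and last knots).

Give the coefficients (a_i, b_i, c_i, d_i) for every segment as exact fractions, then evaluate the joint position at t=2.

Δ: Δ0=4, Δ1=-3/2, Δ2=-5/3
row 1: diag=6, rhs=-33; c'=1/3, d'=-11/2
row 2: denom=10−2·1/3=28/3; d'=(-1−2·-11/2)/(28/3)=15/14
back: M2=15/14
back: M1=-11/2−1/3·15/14=-41/7
M: M0=0, M1=-41/7, M2=15/14, M3=0
seg 0: a=-1, c=M0/2=0, d=(M1−M0)/(6·1)=-41/42, b=Δ0−h0·(2M0+M1)/6=209/42
seg 1: a=3, c=M1/2=-41/14, d=(M2−M1)/(6·2)=97/168, b=Δ1−h1·(2M1+M2)/6=43/21
seg 2: a=0, c=M2/2=15/28, d=(M3−M2)/(6·3)=-5/84, b=Δ2−h2·(2M2+M3)/6=-115/42
t_q=2 → seg 1, τ=1; S=3+43/21·τ+-41/14·τ²+97/168·τ³=151/56

  seg 0: a=-1 b=209/42 c=0 d=-41/42
  seg 1: a=3 b=43/21 c=-41/14 d=97/168
  seg 2: a=0 b=-115/42 c=15/28 d=-5/84
S(2) = 151/56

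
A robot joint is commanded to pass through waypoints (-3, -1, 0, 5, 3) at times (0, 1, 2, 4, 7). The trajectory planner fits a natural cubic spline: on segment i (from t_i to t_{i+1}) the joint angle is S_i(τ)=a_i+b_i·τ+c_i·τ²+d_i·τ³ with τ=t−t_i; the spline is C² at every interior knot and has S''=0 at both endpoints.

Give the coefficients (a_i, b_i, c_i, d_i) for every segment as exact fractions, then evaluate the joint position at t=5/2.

Δ: Δ0=2, Δ1=1, Δ2=5/2, Δ3=-2/3
row 1: diag=4, rhs=-6; c'=1/4, d'=-3/2
row 2: denom=6−1·1/4=23/4; d'=(9−1·-3/2)/(23/4)=42/23
row 3: denom=10−2·8/23=214/23; d'=(-19−2·42/23)/(214/23)=-521/214
back: M3=-521/214
back: M2=42/23−8/23·-521/214=286/107
back: M1=-3/2−1/4·286/107=-232/107
M: M0=0, M1=-232/107, M2=286/107, M3=-521/214, M4=0
seg 0: a=-3, c=M0/2=0, d=(M1−M0)/(6·1)=-116/321, b=Δ0−h0·(2M0+M1)/6=758/321
seg 1: a=-1, c=M1/2=-116/107, d=(M2−M1)/(6·1)=259/321, b=Δ1−h1·(2M1+M2)/6=410/321
seg 2: a=0, c=M2/2=143/107, d=(M3−M2)/(6·2)=-1093/2568, b=Δ2−h2·(2M2+M3)/6=491/321
seg 3: a=5, c=M3/2=-521/428, d=(M4−M3)/(6·3)=521/3852, b=Δ3−h3·(2M3+M4)/6=1135/642
t_q=5/2 → seg 2, τ=1/2; S=0+491/321·τ+143/107·τ²+-1093/2568·τ³=7161/6848

  seg 0: a=-3 b=758/321 c=0 d=-116/321
  seg 1: a=-1 b=410/321 c=-116/107 d=259/321
  seg 2: a=0 b=491/321 c=143/107 d=-1093/2568
  seg 3: a=5 b=1135/642 c=-521/428 d=521/3852
S(5/2) = 7161/6848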